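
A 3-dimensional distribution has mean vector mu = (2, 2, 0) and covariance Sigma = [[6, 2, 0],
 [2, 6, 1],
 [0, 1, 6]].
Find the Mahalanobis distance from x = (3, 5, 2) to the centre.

Step 1 — centre the observation: (x - mu) = (1, 3, 2).

Step 2 — invert Sigma (cofactor / det for 3×3, or solve directly):
  Sigma^{-1} = [[0.1882, -0.0645, 0.0108],
 [-0.0645, 0.1935, -0.0323],
 [0.0108, -0.0323, 0.172]].

Step 3 — form the quadratic (x - mu)^T · Sigma^{-1} · (x - mu):
  Sigma^{-1} · (x - mu) = (0.0161, 0.4516, 0.2581).
  (x - mu)^T · [Sigma^{-1} · (x - mu)] = (1)·(0.0161) + (3)·(0.4516) + (2)·(0.2581) = 1.8871.

Step 4 — take square root: d = √(1.8871) ≈ 1.3737.

d(x, mu) = √(1.8871) ≈ 1.3737


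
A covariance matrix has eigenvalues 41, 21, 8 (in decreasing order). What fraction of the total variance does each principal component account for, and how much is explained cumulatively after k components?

Step 1 — total variance = trace(Sigma) = Σ λ_i = 41 + 21 + 8 = 70.

Step 2 — fraction explained by component i = λ_i / Σ λ:
  PC1: 41/70 = 0.5857
  PC2: 21/70 = 0.3
  PC3: 8/70 = 0.1143

Step 3 — cumulative fraction after k components = (λ_1 + ... + λ_k) / Σ λ:
  k = 1: 41/70 = 0.5857
  k = 2: (41 + 21)/70 = 62/70 = 0.8857
  k = 3: (41 + 21 + 8)/70 = 70/70 = 1

Summary (fraction, with percent):

explained: PC1 0.5857 (58.57%), PC2 0.3 (30%), PC3 0.1143 (11.43%);  cumulative: 0.5857, 0.8857, 1


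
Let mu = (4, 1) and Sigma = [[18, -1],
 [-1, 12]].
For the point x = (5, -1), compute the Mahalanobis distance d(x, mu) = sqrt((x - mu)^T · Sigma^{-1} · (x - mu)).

Step 1 — centre the observation: (x - mu) = (1, -2).

Step 2 — invert Sigma. det(Sigma) = 18·12 - (-1)² = 215.
  Sigma^{-1} = (1/det) · [[d, -b], [-b, a]] = [[0.0558, 0.0047],
 [0.0047, 0.0837]].

Step 3 — form the quadratic (x - mu)^T · Sigma^{-1} · (x - mu):
  Sigma^{-1} · (x - mu) = (0.0465, -0.1628).
  (x - mu)^T · [Sigma^{-1} · (x - mu)] = (1)·(0.0465) + (-2)·(-0.1628) = 0.3721.

Step 4 — take square root: d = √(0.3721) ≈ 0.61.

d(x, mu) = √(0.3721) ≈ 0.61


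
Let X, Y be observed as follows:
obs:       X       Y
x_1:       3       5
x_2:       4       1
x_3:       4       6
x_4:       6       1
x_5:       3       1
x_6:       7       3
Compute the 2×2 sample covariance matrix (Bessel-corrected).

Step 1 — column means:
  mean(X) = (3 + 4 + 4 + 6 + 3 + 7) / 6 = 27/6 = 4.5
  mean(Y) = (5 + 1 + 6 + 1 + 1 + 3) / 6 = 17/6 = 2.8333

Step 2 — sample covariance S[i,j] = (1/(n-1)) · Σ_k (x_{k,i} - mean_i) · (x_{k,j} - mean_j), with n-1 = 5.
  S[X,X] = ((-1.5)·(-1.5) + (-0.5)·(-0.5) + (-0.5)·(-0.5) + (1.5)·(1.5) + (-1.5)·(-1.5) + (2.5)·(2.5)) / 5 = 13.5/5 = 2.7
  S[X,Y] = ((-1.5)·(2.1667) + (-0.5)·(-1.8333) + (-0.5)·(3.1667) + (1.5)·(-1.8333) + (-1.5)·(-1.8333) + (2.5)·(0.1667)) / 5 = -3.5/5 = -0.7
  S[Y,Y] = ((2.1667)·(2.1667) + (-1.8333)·(-1.8333) + (3.1667)·(3.1667) + (-1.8333)·(-1.8333) + (-1.8333)·(-1.8333) + (0.1667)·(0.1667)) / 5 = 24.8333/5 = 4.9667

S is symmetric (S[j,i] = S[i,j]). Assembling:

S = [[2.7, -0.7],
 [-0.7, 4.9667]]


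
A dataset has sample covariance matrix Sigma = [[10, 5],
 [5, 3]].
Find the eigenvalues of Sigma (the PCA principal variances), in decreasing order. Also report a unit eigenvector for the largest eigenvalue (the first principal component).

Step 1 — characteristic polynomial of 2×2 Sigma:
  det(Sigma - λI) = λ² - trace · λ + det = 0.
  trace = 10 + 3 = 13, det = 10·3 - (5)² = 5.
Step 2 — discriminant:
  Δ = trace² - 4·det = 169 - 20 = 149.
Step 3 — eigenvalues:
  λ = (trace ± √Δ)/2 = (13 ± 12.2066)/2,
  λ_1 = 12.6033,  λ_2 = 0.3967.

Step 4 — unit eigenvector for λ_1: solve (Sigma - λ_1 I)v = 0. First row:
  (10 - 12.6033)·v_x + (5)·v_y = 0, i.e. (-2.6033)·v_x + (5)·v_y = 0,
  so v ∝ (b, λ_1 - a) = (5, 2.6033) = u.
  ||u|| = √((5)² + (2.6033)²) = √(31.7771) ≈ 5.6371,
  v_1 = u/||u|| ≈ (0.887, 0.4618) (||v_1|| = 1).

λ_1 = 12.6033,  λ_2 = 0.3967;  v_1 ≈ (0.887, 0.4618)


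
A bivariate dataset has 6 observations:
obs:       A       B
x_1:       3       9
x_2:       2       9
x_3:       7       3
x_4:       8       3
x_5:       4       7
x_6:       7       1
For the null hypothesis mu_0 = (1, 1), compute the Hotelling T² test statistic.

Step 1 — sample mean vector:
  mean(A) = (3 + 2 + 7 + 8 + 4 + 7) / 6 = 31/6 = 5.1667
  mean(B) = (9 + 9 + 3 + 3 + 7 + 1) / 6 = 32/6 = 5.3333
  x̄ = (5.1667, 5.3333),  deviation x̄ - mu_0 = (5.1667, 5.3333) - (1, 1) = (4.1667, 4.3333).

Step 2 — sample covariance matrix, S[i,j] = (1/(n-1)) · Σ_k (x_{k,i} - mean_i) · (x_{k,j} - mean_j), divisor n-1 = 5:
  S[A,A] = ((-2.1667)·(-2.1667) + (-3.1667)·(-3.1667) + (1.8333)·(1.8333) + (2.8333)·(2.8333) + (-1.1667)·(-1.1667) + (1.8333)·(1.8333)) / 5 = 30.8333/5 = 6.1667
  S[A,B] = ((-2.1667)·(3.6667) + (-3.1667)·(3.6667) + (1.8333)·(-2.3333) + (2.8333)·(-2.3333) + (-1.1667)·(1.6667) + (1.8333)·(-4.3333)) / 5 = -40.3333/5 = -8.0667
  S[B,B] = ((3.6667)·(3.6667) + (3.6667)·(3.6667) + (-2.3333)·(-2.3333) + (-2.3333)·(-2.3333) + (1.6667)·(1.6667) + (-4.3333)·(-4.3333)) / 5 = 59.3333/5 = 11.8667
  S = [[6.1667, -8.0667],
 [-8.0667, 11.8667]].

Step 3 — invert S. det(S) = 6.1667·11.8667 - (-8.0667)² = 8.1067.
  S^{-1} = (1/det) · [[d, -b], [-b, a]] = [[1.4638, 0.9951],
 [0.9951, 0.7607]].

Step 4 — quadratic form (x̄ - mu_0)^T · S^{-1} · (x̄ - mu_0):
  S^{-1} · (x̄ - mu_0) = (10.4112, 7.4424),
  (x̄ - mu_0)^T · [...] = (4.1667)·(10.4112) + (4.3333)·(7.4424) = 75.6305.

Step 5 — scale by n: T² = 6 · 75.6305 = 453.7829.

T² ≈ 453.7829


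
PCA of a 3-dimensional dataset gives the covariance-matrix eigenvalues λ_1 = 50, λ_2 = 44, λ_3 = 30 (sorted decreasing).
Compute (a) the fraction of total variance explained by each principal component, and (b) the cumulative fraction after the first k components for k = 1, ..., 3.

Step 1 — total variance = trace(Sigma) = Σ λ_i = 50 + 44 + 30 = 124.

Step 2 — fraction explained by component i = λ_i / Σ λ:
  PC1: 50/124 = 0.4032
  PC2: 44/124 = 0.3548
  PC3: 30/124 = 0.2419

Step 3 — cumulative fraction after k components = (λ_1 + ... + λ_k) / Σ λ:
  k = 1: 50/124 = 0.4032
  k = 2: (50 + 44)/124 = 94/124 = 0.7581
  k = 3: (50 + 44 + 30)/124 = 124/124 = 1

Summary (fraction, with percent):

explained: PC1 0.4032 (40.32%), PC2 0.3548 (35.48%), PC3 0.2419 (24.19%);  cumulative: 0.4032, 0.7581, 1


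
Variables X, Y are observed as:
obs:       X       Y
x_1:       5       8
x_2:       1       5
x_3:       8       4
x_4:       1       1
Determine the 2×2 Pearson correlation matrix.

Step 1 — column means:
  mean(X) = (5 + 1 + 8 + 1) / 4 = 15/4 = 3.75
  mean(Y) = (8 + 5 + 4 + 1) / 4 = 18/4 = 4.5

Step 2 — sample variances and covariances s[i,j] = (1/(n-1)) · Σ_k (x_{k,i} - mean_i) · (x_{k,j} - mean_j), with n-1 = 3:
  s[X,X] = ((1.25)·(1.25) + (-2.75)·(-2.75) + (4.25)·(4.25) + (-2.75)·(-2.75)) / 3 = 34.75/3 = 11.5833
  s[X,Y] = ((1.25)·(3.5) + (-2.75)·(0.5) + (4.25)·(-0.5) + (-2.75)·(-3.5)) / 3 = 10.5/3 = 3.5
  s[Y,Y] = ((3.5)·(3.5) + (0.5)·(0.5) + (-0.5)·(-0.5) + (-3.5)·(-3.5)) / 3 = 25/3 = 8.3333
  Sample standard deviations s_i = √(s[i,i]):
  s(X) = √(11.5833) = 3.4034
  s(Y) = √(8.3333) = 2.8868

Step 3 — r_{ij} = s_{ij} / (s_i · s_j):
  r[X,X] = 1 (diagonal).
  r[X,Y] = 3.5 / (3.4034 · 2.8868) = 3.5 / 9.8249 = 0.3562
  r[Y,Y] = 1 (diagonal).

R is symmetric with unit diagonal. Assembling:

R = [[1, 0.3562],
 [0.3562, 1]]


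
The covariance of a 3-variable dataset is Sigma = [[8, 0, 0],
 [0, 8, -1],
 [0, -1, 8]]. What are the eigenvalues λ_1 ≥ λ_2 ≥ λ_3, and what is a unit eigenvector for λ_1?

Step 1 — characteristic polynomial p(λ) = det(λI - Sigma) = λ³ - tr·λ² + c_1·λ - det, where tr = trace, c_1 = sum of the principal 2×2 minors, det = det(Sigma):
  tr = 8 + 8 + 8 = 24,
  c_1 = (8·8 - (0)²) + (8·8 - (0)²) + (8·8 - (-1)²) = 64 + 64 + 63 = 191,
  det = 8·(8·8 - (-1)²) - (0)·((0)·8 - (-1)·(0)) + (0)·((0)·(-1) - 8·(0)) = 8·(63) - (0)·(0) + (0)·(0) = 504.
  So p(λ) = λ³ - 24λ² + 191λ - 504.
Step 2 — look for an integer root (rational root theorem: any rational root is an integer divisor of 504). Testing λ = 7:
  p(7) = 343 - 1176 + 1337 - 504 = 0  ✓
  Dividing out (λ - 7): p(λ) = (λ - 7)(λ² - 17λ + 72).
Step 3 — remaining eigenvalues from the quadratic λ² - 17λ + 72 = 0:
  Δ = 17² - 4·72 = 289 - 288 = 1,  λ = (17 ± √1)/2 = (17 ± 1)/2 = 9 or 8.
  Sorted: λ_1 = 9,  λ_2 = 8,  λ_3 = 7  (check: sum = 24 = tr ✓).

Step 4 — unit eigenvector for λ_1 = 9: v spans the null space of (Sigma - λ_1 I), whose rows are
  r_1 = (-1, 0, 0),  r_2 = (0, -1, -1),  r_3 = (0, -1, -1).
  v is orthogonal to every row, so take v ∝ r_1 × r_2 = ((0)·(-1) - (0)·(-1), (0)·(0) - (-1)·(-1), (-1)·(-1) - (0)·(0)) = (0, -1, 1).
  Rescale (multiply by -1 so the first nonzero entry is positive): u = (0, 1, -1).
  ||u|| = √((0)² + (1)² + (-1)²) = √(2) ≈ 1.4142,  v_1 = u/||u|| ≈ (0, 0.7071, -0.7071) (||v_1|| = 1).

λ_1 = 9,  λ_2 = 8,  λ_3 = 7;  v_1 ≈ (0, 0.7071, -0.7071)


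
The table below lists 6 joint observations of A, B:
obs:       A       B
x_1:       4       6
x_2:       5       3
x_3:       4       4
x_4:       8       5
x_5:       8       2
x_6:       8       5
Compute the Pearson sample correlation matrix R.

Step 1 — column means:
  mean(A) = (4 + 5 + 4 + 8 + 8 + 8) / 6 = 37/6 = 6.1667
  mean(B) = (6 + 3 + 4 + 5 + 2 + 5) / 6 = 25/6 = 4.1667

Step 2 — sample variances and covariances s[i,j] = (1/(n-1)) · Σ_k (x_{k,i} - mean_i) · (x_{k,j} - mean_j), with n-1 = 5:
  s[A,A] = ((-2.1667)·(-2.1667) + (-1.1667)·(-1.1667) + (-2.1667)·(-2.1667) + (1.8333)·(1.8333) + (1.8333)·(1.8333) + (1.8333)·(1.8333)) / 5 = 20.8333/5 = 4.1667
  s[A,B] = ((-2.1667)·(1.8333) + (-1.1667)·(-1.1667) + (-2.1667)·(-0.1667) + (1.8333)·(0.8333) + (1.8333)·(-2.1667) + (1.8333)·(0.8333)) / 5 = -3.1667/5 = -0.6333
  s[B,B] = ((1.8333)·(1.8333) + (-1.1667)·(-1.1667) + (-0.1667)·(-0.1667) + (0.8333)·(0.8333) + (-2.1667)·(-2.1667) + (0.8333)·(0.8333)) / 5 = 10.8333/5 = 2.1667
  Sample standard deviations s_i = √(s[i,i]):
  s(A) = √(4.1667) = 2.0412
  s(B) = √(2.1667) = 1.472

Step 3 — r_{ij} = s_{ij} / (s_i · s_j):
  r[A,A] = 1 (diagonal).
  r[A,B] = -0.6333 / (2.0412 · 1.472) = -0.6333 / 3.0046 = -0.2108
  r[B,B] = 1 (diagonal).

R is symmetric with unit diagonal. Assembling:

R = [[1, -0.2108],
 [-0.2108, 1]]


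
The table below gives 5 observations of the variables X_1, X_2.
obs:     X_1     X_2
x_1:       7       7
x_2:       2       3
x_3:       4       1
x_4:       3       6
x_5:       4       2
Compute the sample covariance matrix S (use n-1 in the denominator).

Step 1 — column means:
  mean(X_1) = (7 + 2 + 4 + 3 + 4) / 5 = 20/5 = 4
  mean(X_2) = (7 + 3 + 1 + 6 + 2) / 5 = 19/5 = 3.8

Step 2 — sample covariance S[i,j] = (1/(n-1)) · Σ_k (x_{k,i} - mean_i) · (x_{k,j} - mean_j), with n-1 = 4.
  S[X_1,X_1] = ((3)·(3) + (-2)·(-2) + (0)·(0) + (-1)·(-1) + (0)·(0)) / 4 = 14/4 = 3.5
  S[X_1,X_2] = ((3)·(3.2) + (-2)·(-0.8) + (0)·(-2.8) + (-1)·(2.2) + (0)·(-1.8)) / 4 = 9/4 = 2.25
  S[X_2,X_2] = ((3.2)·(3.2) + (-0.8)·(-0.8) + (-2.8)·(-2.8) + (2.2)·(2.2) + (-1.8)·(-1.8)) / 4 = 26.8/4 = 6.7

S is symmetric (S[j,i] = S[i,j]). Assembling:

S = [[3.5, 2.25],
 [2.25, 6.7]]


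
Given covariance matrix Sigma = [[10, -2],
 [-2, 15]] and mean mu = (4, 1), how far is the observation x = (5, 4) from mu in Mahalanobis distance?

Step 1 — centre the observation: (x - mu) = (1, 3).

Step 2 — invert Sigma. det(Sigma) = 10·15 - (-2)² = 146.
  Sigma^{-1} = (1/det) · [[d, -b], [-b, a]] = [[0.1027, 0.0137],
 [0.0137, 0.0685]].

Step 3 — form the quadratic (x - mu)^T · Sigma^{-1} · (x - mu):
  Sigma^{-1} · (x - mu) = (0.1438, 0.2192).
  (x - mu)^T · [Sigma^{-1} · (x - mu)] = (1)·(0.1438) + (3)·(0.2192) = 0.8014.

Step 4 — take square root: d = √(0.8014) ≈ 0.8952.

d(x, mu) = √(0.8014) ≈ 0.8952


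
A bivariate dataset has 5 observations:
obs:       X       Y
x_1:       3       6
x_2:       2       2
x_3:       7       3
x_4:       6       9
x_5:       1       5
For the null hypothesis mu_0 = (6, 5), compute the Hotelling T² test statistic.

Step 1 — sample mean vector:
  mean(X) = (3 + 2 + 7 + 6 + 1) / 5 = 19/5 = 3.8
  mean(Y) = (6 + 2 + 3 + 9 + 5) / 5 = 25/5 = 5
  x̄ = (3.8, 5),  deviation x̄ - mu_0 = (3.8, 5) - (6, 5) = (-2.2, 0).

Step 2 — sample covariance matrix, S[i,j] = (1/(n-1)) · Σ_k (x_{k,i} - mean_i) · (x_{k,j} - mean_j), divisor n-1 = 4:
  S[X,X] = ((-0.8)·(-0.8) + (-1.8)·(-1.8) + (3.2)·(3.2) + (2.2)·(2.2) + (-2.8)·(-2.8)) / 4 = 26.8/4 = 6.7
  S[X,Y] = ((-0.8)·(1) + (-1.8)·(-3) + (3.2)·(-2) + (2.2)·(4) + (-2.8)·(0)) / 4 = 7/4 = 1.75
  S[Y,Y] = ((1)·(1) + (-3)·(-3) + (-2)·(-2) + (4)·(4) + (0)·(0)) / 4 = 30/4 = 7.5
  S = [[6.7, 1.75],
 [1.75, 7.5]].

Step 3 — invert S. det(S) = 6.7·7.5 - (1.75)² = 47.1875.
  S^{-1} = (1/det) · [[d, -b], [-b, a]] = [[0.1589, -0.0371],
 [-0.0371, 0.142]].

Step 4 — quadratic form (x̄ - mu_0)^T · S^{-1} · (x̄ - mu_0):
  S^{-1} · (x̄ - mu_0) = (-0.3497, 0.0816),
  (x̄ - mu_0)^T · [...] = (-2.2)·(-0.3497) + (0)·(0.0816) = 0.7693.

Step 5 — scale by n: T² = 5 · 0.7693 = 3.8464.

T² ≈ 3.8464


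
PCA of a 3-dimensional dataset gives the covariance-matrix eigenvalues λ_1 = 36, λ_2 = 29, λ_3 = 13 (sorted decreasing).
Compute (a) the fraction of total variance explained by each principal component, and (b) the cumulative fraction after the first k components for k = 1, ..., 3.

Step 1 — total variance = trace(Sigma) = Σ λ_i = 36 + 29 + 13 = 78.

Step 2 — fraction explained by component i = λ_i / Σ λ:
  PC1: 36/78 = 0.4615
  PC2: 29/78 = 0.3718
  PC3: 13/78 = 0.1667

Step 3 — cumulative fraction after k components = (λ_1 + ... + λ_k) / Σ λ:
  k = 1: 36/78 = 0.4615
  k = 2: (36 + 29)/78 = 65/78 = 0.8333
  k = 3: (36 + 29 + 13)/78 = 78/78 = 1

Summary (fraction, with percent):

explained: PC1 0.4615 (46.15%), PC2 0.3718 (37.18%), PC3 0.1667 (16.67%);  cumulative: 0.4615, 0.8333, 1


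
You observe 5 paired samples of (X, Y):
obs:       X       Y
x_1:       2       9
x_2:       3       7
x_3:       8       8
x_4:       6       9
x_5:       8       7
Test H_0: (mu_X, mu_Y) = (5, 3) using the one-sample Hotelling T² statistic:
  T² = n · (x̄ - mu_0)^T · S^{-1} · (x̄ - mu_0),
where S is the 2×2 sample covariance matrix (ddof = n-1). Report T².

Step 1 — sample mean vector:
  mean(X) = (2 + 3 + 8 + 6 + 8) / 5 = 27/5 = 5.4
  mean(Y) = (9 + 7 + 8 + 9 + 7) / 5 = 40/5 = 8
  x̄ = (5.4, 8),  deviation x̄ - mu_0 = (5.4, 8) - (5, 3) = (0.4, 5).

Step 2 — sample covariance matrix, S[i,j] = (1/(n-1)) · Σ_k (x_{k,i} - mean_i) · (x_{k,j} - mean_j), divisor n-1 = 4:
  S[X,X] = ((-3.4)·(-3.4) + (-2.4)·(-2.4) + (2.6)·(2.6) + (0.6)·(0.6) + (2.6)·(2.6)) / 4 = 31.2/4 = 7.8
  S[X,Y] = ((-3.4)·(1) + (-2.4)·(-1) + (2.6)·(0) + (0.6)·(1) + (2.6)·(-1)) / 4 = -3/4 = -0.75
  S[Y,Y] = ((1)·(1) + (-1)·(-1) + (0)·(0) + (1)·(1) + (-1)·(-1)) / 4 = 4/4 = 1
  S = [[7.8, -0.75],
 [-0.75, 1]].

Step 3 — invert S. det(S) = 7.8·1 - (-0.75)² = 7.2375.
  S^{-1} = (1/det) · [[d, -b], [-b, a]] = [[0.1382, 0.1036],
 [0.1036, 1.0777]].

Step 4 — quadratic form (x̄ - mu_0)^T · S^{-1} · (x̄ - mu_0):
  S^{-1} · (x̄ - mu_0) = (0.5734, 5.4301),
  (x̄ - mu_0)^T · [...] = (0.4)·(0.5734) + (5)·(5.4301) = 27.3796.

Step 5 — scale by n: T² = 5 · 27.3796 = 136.8981.

T² ≈ 136.8981


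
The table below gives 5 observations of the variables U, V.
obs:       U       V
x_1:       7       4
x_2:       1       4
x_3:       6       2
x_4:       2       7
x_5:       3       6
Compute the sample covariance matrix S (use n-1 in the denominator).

Step 1 — column means:
  mean(U) = (7 + 1 + 6 + 2 + 3) / 5 = 19/5 = 3.8
  mean(V) = (4 + 4 + 2 + 7 + 6) / 5 = 23/5 = 4.6

Step 2 — sample covariance S[i,j] = (1/(n-1)) · Σ_k (x_{k,i} - mean_i) · (x_{k,j} - mean_j), with n-1 = 4.
  S[U,U] = ((3.2)·(3.2) + (-2.8)·(-2.8) + (2.2)·(2.2) + (-1.8)·(-1.8) + (-0.8)·(-0.8)) / 4 = 26.8/4 = 6.7
  S[U,V] = ((3.2)·(-0.6) + (-2.8)·(-0.6) + (2.2)·(-2.6) + (-1.8)·(2.4) + (-0.8)·(1.4)) / 4 = -11.4/4 = -2.85
  S[V,V] = ((-0.6)·(-0.6) + (-0.6)·(-0.6) + (-2.6)·(-2.6) + (2.4)·(2.4) + (1.4)·(1.4)) / 4 = 15.2/4 = 3.8

S is symmetric (S[j,i] = S[i,j]). Assembling:

S = [[6.7, -2.85],
 [-2.85, 3.8]]


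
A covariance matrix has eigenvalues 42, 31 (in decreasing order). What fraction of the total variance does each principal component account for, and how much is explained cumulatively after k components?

Step 1 — total variance = trace(Sigma) = Σ λ_i = 42 + 31 = 73.

Step 2 — fraction explained by component i = λ_i / Σ λ:
  PC1: 42/73 = 0.5753
  PC2: 31/73 = 0.4247

Step 3 — cumulative fraction after k components = (λ_1 + ... + λ_k) / Σ λ:
  k = 1: 42/73 = 0.5753
  k = 2: (42 + 31)/73 = 73/73 = 1

Summary (fraction, with percent):

explained: PC1 0.5753 (57.53%), PC2 0.4247 (42.47%);  cumulative: 0.5753, 1


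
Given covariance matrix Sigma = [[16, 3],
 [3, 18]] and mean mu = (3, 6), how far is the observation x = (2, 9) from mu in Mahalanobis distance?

Step 1 — centre the observation: (x - mu) = (-1, 3).

Step 2 — invert Sigma. det(Sigma) = 16·18 - (3)² = 279.
  Sigma^{-1} = (1/det) · [[d, -b], [-b, a]] = [[0.0645, -0.0108],
 [-0.0108, 0.0573]].

Step 3 — form the quadratic (x - mu)^T · Sigma^{-1} · (x - mu):
  Sigma^{-1} · (x - mu) = (-0.0968, 0.1828).
  (x - mu)^T · [Sigma^{-1} · (x - mu)] = (-1)·(-0.0968) + (3)·(0.1828) = 0.6452.

Step 4 — take square root: d = √(0.6452) ≈ 0.8032.

d(x, mu) = √(0.6452) ≈ 0.8032


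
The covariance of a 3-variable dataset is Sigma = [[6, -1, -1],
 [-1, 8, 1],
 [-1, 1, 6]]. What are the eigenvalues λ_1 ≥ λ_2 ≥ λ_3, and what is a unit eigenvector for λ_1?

Step 1 — characteristic polynomial p(λ) = det(λI - Sigma) = λ³ - tr·λ² + c_1·λ - det, where tr = trace, c_1 = sum of the principal 2×2 minors, det = det(Sigma):
  tr = 6 + 8 + 6 = 20,
  c_1 = (6·8 - (-1)²) + (6·6 - (-1)²) + (8·6 - (1)²) = 47 + 35 + 47 = 129,
  det = 6·(8·6 - (1)²) - (-1)·((-1)·6 - (1)·(-1)) + (-1)·((-1)·(1) - 8·(-1)) = 6·(47) - (-1)·(-5) + (-1)·(7) = 270.
  So p(λ) = λ³ - 20λ² + 129λ - 270.
Step 2 — look for an integer root (rational root theorem: any rational root is an integer divisor of 270). Testing λ = 5:
  p(5) = 125 - 500 + 645 - 270 = 0  ✓
  Dividing out (λ - 5): p(λ) = (λ - 5)(λ² - 15λ + 54).
Step 3 — remaining eigenvalues from the quadratic λ² - 15λ + 54 = 0:
  Δ = 15² - 4·54 = 225 - 216 = 9,  λ = (15 ± √9)/2 = (15 ± 3)/2 = 9 or 6.
  Sorted: λ_1 = 9,  λ_2 = 6,  λ_3 = 5  (check: sum = 20 = tr ✓).

Step 4 — unit eigenvector for λ_1 = 9: v spans the null space of (Sigma - λ_1 I), whose rows are
  r_1 = (-3, -1, -1),  r_2 = (-1, -1, 1),  r_3 = (-1, 1, -3).
  v is orthogonal to every row, so take v ∝ r_1 × r_2 = ((-1)·(1) - (-1)·(-1), (-1)·(-1) - (-3)·(1), (-3)·(-1) - (-1)·(-1)) = (-2, 4, 2).
  Rescale (divide by 2; multiply by -1 so the first nonzero entry is positive): u = (1, -2, -1).
  ||u|| = √((1)² + (-2)² + (-1)²) = √(6) ≈ 2.4495,  v_1 = u/||u|| ≈ (0.4082, -0.8165, -0.4082) (||v_1|| = 1).

λ_1 = 9,  λ_2 = 6,  λ_3 = 5;  v_1 ≈ (0.4082, -0.8165, -0.4082)


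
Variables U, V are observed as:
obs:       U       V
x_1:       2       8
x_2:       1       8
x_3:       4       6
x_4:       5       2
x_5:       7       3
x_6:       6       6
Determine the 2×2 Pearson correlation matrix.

Step 1 — column means:
  mean(U) = (2 + 1 + 4 + 5 + 7 + 6) / 6 = 25/6 = 4.1667
  mean(V) = (8 + 8 + 6 + 2 + 3 + 6) / 6 = 33/6 = 5.5

Step 2 — sample variances and covariances s[i,j] = (1/(n-1)) · Σ_k (x_{k,i} - mean_i) · (x_{k,j} - mean_j), with n-1 = 5:
  s[U,U] = ((-2.1667)·(-2.1667) + (-3.1667)·(-3.1667) + (-0.1667)·(-0.1667) + (0.8333)·(0.8333) + (2.8333)·(2.8333) + (1.8333)·(1.8333)) / 5 = 26.8333/5 = 5.3667
  s[U,V] = ((-2.1667)·(2.5) + (-3.1667)·(2.5) + (-0.1667)·(0.5) + (0.8333)·(-3.5) + (2.8333)·(-2.5) + (1.8333)·(0.5)) / 5 = -22.5/5 = -4.5
  s[V,V] = ((2.5)·(2.5) + (2.5)·(2.5) + (0.5)·(0.5) + (-3.5)·(-3.5) + (-2.5)·(-2.5) + (0.5)·(0.5)) / 5 = 31.5/5 = 6.3
  Sample standard deviations s_i = √(s[i,i]):
  s(U) = √(5.3667) = 2.3166
  s(V) = √(6.3) = 2.51

Step 3 — r_{ij} = s_{ij} / (s_i · s_j):
  r[U,U] = 1 (diagonal).
  r[U,V] = -4.5 / (2.3166 · 2.51) = -4.5 / 5.8146 = -0.7739
  r[V,V] = 1 (diagonal).

R is symmetric with unit diagonal. Assembling:

R = [[1, -0.7739],
 [-0.7739, 1]]


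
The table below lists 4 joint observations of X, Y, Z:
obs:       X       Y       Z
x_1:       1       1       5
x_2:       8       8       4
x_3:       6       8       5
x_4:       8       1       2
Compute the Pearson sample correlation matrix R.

Step 1 — column means:
  mean(X) = (1 + 8 + 6 + 8) / 4 = 23/4 = 5.75
  mean(Y) = (1 + 8 + 8 + 1) / 4 = 18/4 = 4.5
  mean(Z) = (5 + 4 + 5 + 2) / 4 = 16/4 = 4

Step 2 — sample variances and covariances s[i,j] = (1/(n-1)) · Σ_k (x_{k,i} - mean_i) · (x_{k,j} - mean_j), with n-1 = 3:
  s[X,X] = ((-4.75)·(-4.75) + (2.25)·(2.25) + (0.25)·(0.25) + (2.25)·(2.25)) / 3 = 32.75/3 = 10.9167
  s[X,Y] = ((-4.75)·(-3.5) + (2.25)·(3.5) + (0.25)·(3.5) + (2.25)·(-3.5)) / 3 = 17.5/3 = 5.8333
  s[X,Z] = ((-4.75)·(1) + (2.25)·(0) + (0.25)·(1) + (2.25)·(-2)) / 3 = -9/3 = -3
  s[Y,Y] = ((-3.5)·(-3.5) + (3.5)·(3.5) + (3.5)·(3.5) + (-3.5)·(-3.5)) / 3 = 49/3 = 16.3333
  s[Y,Z] = ((-3.5)·(1) + (3.5)·(0) + (3.5)·(1) + (-3.5)·(-2)) / 3 = 7/3 = 2.3333
  s[Z,Z] = ((1)·(1) + (0)·(0) + (1)·(1) + (-2)·(-2)) / 3 = 6/3 = 2
  Sample standard deviations s_i = √(s[i,i]):
  s(X) = √(10.9167) = 3.304
  s(Y) = √(16.3333) = 4.0415
  s(Z) = √(2) = 1.4142

Step 3 — r_{ij} = s_{ij} / (s_i · s_j):
  r[X,X] = 1 (diagonal).
  r[X,Y] = 5.8333 / (3.304 · 4.0415) = 5.8333 / 13.3531 = 0.4369
  r[X,Z] = -3 / (3.304 · 1.4142) = -3 / 4.6726 = -0.642
  r[Y,Y] = 1 (diagonal).
  r[Y,Z] = 2.3333 / (4.0415 · 1.4142) = 2.3333 / 5.7155 = 0.4082
  r[Z,Z] = 1 (diagonal).

R is symmetric with unit diagonal. Assembling:

R = [[1, 0.4369, -0.642],
 [0.4369, 1, 0.4082],
 [-0.642, 0.4082, 1]]


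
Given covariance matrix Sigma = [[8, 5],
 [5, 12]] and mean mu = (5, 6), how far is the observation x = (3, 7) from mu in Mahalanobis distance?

Step 1 — centre the observation: (x - mu) = (-2, 1).

Step 2 — invert Sigma. det(Sigma) = 8·12 - (5)² = 71.
  Sigma^{-1} = (1/det) · [[d, -b], [-b, a]] = [[0.169, -0.0704],
 [-0.0704, 0.1127]].

Step 3 — form the quadratic (x - mu)^T · Sigma^{-1} · (x - mu):
  Sigma^{-1} · (x - mu) = (-0.4085, 0.2535).
  (x - mu)^T · [Sigma^{-1} · (x - mu)] = (-2)·(-0.4085) + (1)·(0.2535) = 1.0704.

Step 4 — take square root: d = √(1.0704) ≈ 1.0346.

d(x, mu) = √(1.0704) ≈ 1.0346


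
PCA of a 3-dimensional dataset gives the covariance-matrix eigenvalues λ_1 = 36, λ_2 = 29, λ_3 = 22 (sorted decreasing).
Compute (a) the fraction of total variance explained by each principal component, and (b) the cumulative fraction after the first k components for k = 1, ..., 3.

Step 1 — total variance = trace(Sigma) = Σ λ_i = 36 + 29 + 22 = 87.

Step 2 — fraction explained by component i = λ_i / Σ λ:
  PC1: 36/87 = 0.4138
  PC2: 29/87 = 0.3333
  PC3: 22/87 = 0.2529

Step 3 — cumulative fraction after k components = (λ_1 + ... + λ_k) / Σ λ:
  k = 1: 36/87 = 0.4138
  k = 2: (36 + 29)/87 = 65/87 = 0.7471
  k = 3: (36 + 29 + 22)/87 = 87/87 = 1

Summary (fraction, with percent):

explained: PC1 0.4138 (41.38%), PC2 0.3333 (33.33%), PC3 0.2529 (25.29%);  cumulative: 0.4138, 0.7471, 1


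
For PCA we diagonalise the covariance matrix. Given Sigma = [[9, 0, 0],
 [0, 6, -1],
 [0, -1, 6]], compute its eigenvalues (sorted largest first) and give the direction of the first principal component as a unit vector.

Step 1 — characteristic polynomial p(λ) = det(λI - Sigma) = λ³ - tr·λ² + c_1·λ - det, where tr = trace, c_1 = sum of the principal 2×2 minors, det = det(Sigma):
  tr = 9 + 6 + 6 = 21,
  c_1 = (9·6 - (0)²) + (9·6 - (0)²) + (6·6 - (-1)²) = 54 + 54 + 35 = 143,
  det = 9·(6·6 - (-1)²) - (0)·((0)·6 - (-1)·(0)) + (0)·((0)·(-1) - 6·(0)) = 9·(35) - (0)·(0) + (0)·(0) = 315.
  So p(λ) = λ³ - 21λ² + 143λ - 315.
Step 2 — look for an integer root (rational root theorem: any rational root is an integer divisor of 315). Testing λ = 5:
  p(5) = 125 - 525 + 715 - 315 = 0  ✓
  Dividing out (λ - 5): p(λ) = (λ - 5)(λ² - 16λ + 63).
Step 3 — remaining eigenvalues from the quadratic λ² - 16λ + 63 = 0:
  Δ = 16² - 4·63 = 256 - 252 = 4,  λ = (16 ± √4)/2 = (16 ± 2)/2 = 9 or 7.
  Sorted: λ_1 = 9,  λ_2 = 7,  λ_3 = 5  (check: sum = 21 = tr ✓).

Step 4 — unit eigenvector for λ_1 = 9: v spans the null space of (Sigma - λ_1 I), whose rows are
  r_1 = (0, 0, 0),  r_2 = (0, -3, -1),  r_3 = (0, -1, -3).
  v is orthogonal to every row, so take v ∝ r_2 × r_3 = ((-3)·(-3) - (-1)·(-1), (-1)·(0) - (0)·(-3), (0)·(-1) - (-3)·(0)) = (8, 0, 0).
  Rescale (divide by 8): u = (1, 0, 0).
  ||u|| = √((1)² + (0)² + (0)²) = √(1) = 1,  v_1 = u/||u|| ≈ (1, 0, 0) (||v_1|| = 1).

λ_1 = 9,  λ_2 = 7,  λ_3 = 5;  v_1 ≈ (1, 0, 0)


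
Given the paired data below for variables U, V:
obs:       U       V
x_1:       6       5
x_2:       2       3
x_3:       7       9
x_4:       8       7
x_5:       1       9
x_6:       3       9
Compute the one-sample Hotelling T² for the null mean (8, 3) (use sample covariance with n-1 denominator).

Step 1 — sample mean vector:
  mean(U) = (6 + 2 + 7 + 8 + 1 + 3) / 6 = 27/6 = 4.5
  mean(V) = (5 + 3 + 9 + 7 + 9 + 9) / 6 = 42/6 = 7
  x̄ = (4.5, 7),  deviation x̄ - mu_0 = (4.5, 7) - (8, 3) = (-3.5, 4).

Step 2 — sample covariance matrix, S[i,j] = (1/(n-1)) · Σ_k (x_{k,i} - mean_i) · (x_{k,j} - mean_j), divisor n-1 = 5:
  S[U,U] = ((1.5)·(1.5) + (-2.5)·(-2.5) + (2.5)·(2.5) + (3.5)·(3.5) + (-3.5)·(-3.5) + (-1.5)·(-1.5)) / 5 = 41.5/5 = 8.3
  S[U,V] = ((1.5)·(-2) + (-2.5)·(-4) + (2.5)·(2) + (3.5)·(0) + (-3.5)·(2) + (-1.5)·(2)) / 5 = 2/5 = 0.4
  S[V,V] = ((-2)·(-2) + (-4)·(-4) + (2)·(2) + (0)·(0) + (2)·(2) + (2)·(2)) / 5 = 32/5 = 6.4
  S = [[8.3, 0.4],
 [0.4, 6.4]].

Step 3 — invert S. det(S) = 8.3·6.4 - (0.4)² = 52.96.
  S^{-1} = (1/det) · [[d, -b], [-b, a]] = [[0.1208, -0.0076],
 [-0.0076, 0.1567]].

Step 4 — quadratic form (x̄ - mu_0)^T · S^{-1} · (x̄ - mu_0):
  S^{-1} · (x̄ - mu_0) = (-0.4532, 0.6533),
  (x̄ - mu_0)^T · [...] = (-3.5)·(-0.4532) + (4)·(0.6533) = 4.1994.

Step 5 — scale by n: T² = 6 · 4.1994 = 25.1964.

T² ≈ 25.1964


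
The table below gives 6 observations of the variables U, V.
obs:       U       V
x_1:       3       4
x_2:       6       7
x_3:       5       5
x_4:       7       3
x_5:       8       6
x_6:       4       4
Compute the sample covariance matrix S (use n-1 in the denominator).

Step 1 — column means:
  mean(U) = (3 + 6 + 5 + 7 + 8 + 4) / 6 = 33/6 = 5.5
  mean(V) = (4 + 7 + 5 + 3 + 6 + 4) / 6 = 29/6 = 4.8333

Step 2 — sample covariance S[i,j] = (1/(n-1)) · Σ_k (x_{k,i} - mean_i) · (x_{k,j} - mean_j), with n-1 = 5.
  S[U,U] = ((-2.5)·(-2.5) + (0.5)·(0.5) + (-0.5)·(-0.5) + (1.5)·(1.5) + (2.5)·(2.5) + (-1.5)·(-1.5)) / 5 = 17.5/5 = 3.5
  S[U,V] = ((-2.5)·(-0.8333) + (0.5)·(2.1667) + (-0.5)·(0.1667) + (1.5)·(-1.8333) + (2.5)·(1.1667) + (-1.5)·(-0.8333)) / 5 = 4.5/5 = 0.9
  S[V,V] = ((-0.8333)·(-0.8333) + (2.1667)·(2.1667) + (0.1667)·(0.1667) + (-1.8333)·(-1.8333) + (1.1667)·(1.1667) + (-0.8333)·(-0.8333)) / 5 = 10.8333/5 = 2.1667

S is symmetric (S[j,i] = S[i,j]). Assembling:

S = [[3.5, 0.9],
 [0.9, 2.1667]]


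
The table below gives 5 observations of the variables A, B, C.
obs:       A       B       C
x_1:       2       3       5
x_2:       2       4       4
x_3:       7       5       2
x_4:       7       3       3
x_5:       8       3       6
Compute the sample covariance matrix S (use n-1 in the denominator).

Step 1 — column means:
  mean(A) = (2 + 2 + 7 + 7 + 8) / 5 = 26/5 = 5.2
  mean(B) = (3 + 4 + 5 + 3 + 3) / 5 = 18/5 = 3.6
  mean(C) = (5 + 4 + 2 + 3 + 6) / 5 = 20/5 = 4

Step 2 — sample covariance S[i,j] = (1/(n-1)) · Σ_k (x_{k,i} - mean_i) · (x_{k,j} - mean_j), with n-1 = 4.
  S[A,A] = ((-3.2)·(-3.2) + (-3.2)·(-3.2) + (1.8)·(1.8) + (1.8)·(1.8) + (2.8)·(2.8)) / 4 = 34.8/4 = 8.7
  S[A,B] = ((-3.2)·(-0.6) + (-3.2)·(0.4) + (1.8)·(1.4) + (1.8)·(-0.6) + (2.8)·(-0.6)) / 4 = 0.4/4 = 0.1
  S[A,C] = ((-3.2)·(1) + (-3.2)·(0) + (1.8)·(-2) + (1.8)·(-1) + (2.8)·(2)) / 4 = -3/4 = -0.75
  S[B,B] = ((-0.6)·(-0.6) + (0.4)·(0.4) + (1.4)·(1.4) + (-0.6)·(-0.6) + (-0.6)·(-0.6)) / 4 = 3.2/4 = 0.8
  S[B,C] = ((-0.6)·(1) + (0.4)·(0) + (1.4)·(-2) + (-0.6)·(-1) + (-0.6)·(2)) / 4 = -4/4 = -1
  S[C,C] = ((1)·(1) + (0)·(0) + (-2)·(-2) + (-1)·(-1) + (2)·(2)) / 4 = 10/4 = 2.5

S is symmetric (S[j,i] = S[i,j]). Assembling:

S = [[8.7, 0.1, -0.75],
 [0.1, 0.8, -1],
 [-0.75, -1, 2.5]]


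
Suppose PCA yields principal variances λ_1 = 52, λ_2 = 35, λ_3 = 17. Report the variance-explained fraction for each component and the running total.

Step 1 — total variance = trace(Sigma) = Σ λ_i = 52 + 35 + 17 = 104.

Step 2 — fraction explained by component i = λ_i / Σ λ:
  PC1: 52/104 = 0.5
  PC2: 35/104 = 0.3365
  PC3: 17/104 = 0.1635

Step 3 — cumulative fraction after k components = (λ_1 + ... + λ_k) / Σ λ:
  k = 1: 52/104 = 0.5
  k = 2: (52 + 35)/104 = 87/104 = 0.8365
  k = 3: (52 + 35 + 17)/104 = 104/104 = 1

Summary (fraction, with percent):

explained: PC1 0.5 (50%), PC2 0.3365 (33.65%), PC3 0.1635 (16.35%);  cumulative: 0.5, 0.8365, 1


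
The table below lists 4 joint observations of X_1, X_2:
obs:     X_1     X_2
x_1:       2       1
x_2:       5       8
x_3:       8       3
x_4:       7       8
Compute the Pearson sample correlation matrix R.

Step 1 — column means:
  mean(X_1) = (2 + 5 + 8 + 7) / 4 = 22/4 = 5.5
  mean(X_2) = (1 + 8 + 3 + 8) / 4 = 20/4 = 5

Step 2 — sample variances and covariances s[i,j] = (1/(n-1)) · Σ_k (x_{k,i} - mean_i) · (x_{k,j} - mean_j), with n-1 = 3:
  s[X_1,X_1] = ((-3.5)·(-3.5) + (-0.5)·(-0.5) + (2.5)·(2.5) + (1.5)·(1.5)) / 3 = 21/3 = 7
  s[X_1,X_2] = ((-3.5)·(-4) + (-0.5)·(3) + (2.5)·(-2) + (1.5)·(3)) / 3 = 12/3 = 4
  s[X_2,X_2] = ((-4)·(-4) + (3)·(3) + (-2)·(-2) + (3)·(3)) / 3 = 38/3 = 12.6667
  Sample standard deviations s_i = √(s[i,i]):
  s(X_1) = √(7) = 2.6458
  s(X_2) = √(12.6667) = 3.559

Step 3 — r_{ij} = s_{ij} / (s_i · s_j):
  r[X_1,X_1] = 1 (diagonal).
  r[X_1,X_2] = 4 / (2.6458 · 3.559) = 4 / 9.4163 = 0.4248
  r[X_2,X_2] = 1 (diagonal).

R is symmetric with unit diagonal. Assembling:

R = [[1, 0.4248],
 [0.4248, 1]]


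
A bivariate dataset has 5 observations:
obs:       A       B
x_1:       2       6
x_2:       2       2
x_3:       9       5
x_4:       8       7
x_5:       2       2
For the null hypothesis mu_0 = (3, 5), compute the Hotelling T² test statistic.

Step 1 — sample mean vector:
  mean(A) = (2 + 2 + 9 + 8 + 2) / 5 = 23/5 = 4.6
  mean(B) = (6 + 2 + 5 + 7 + 2) / 5 = 22/5 = 4.4
  x̄ = (4.6, 4.4),  deviation x̄ - mu_0 = (4.6, 4.4) - (3, 5) = (1.6, -0.6).

Step 2 — sample covariance matrix, S[i,j] = (1/(n-1)) · Σ_k (x_{k,i} - mean_i) · (x_{k,j} - mean_j), divisor n-1 = 4:
  S[A,A] = ((-2.6)·(-2.6) + (-2.6)·(-2.6) + (4.4)·(4.4) + (3.4)·(3.4) + (-2.6)·(-2.6)) / 4 = 51.2/4 = 12.8
  S[A,B] = ((-2.6)·(1.6) + (-2.6)·(-2.4) + (4.4)·(0.6) + (3.4)·(2.6) + (-2.6)·(-2.4)) / 4 = 19.8/4 = 4.95
  S[B,B] = ((1.6)·(1.6) + (-2.4)·(-2.4) + (0.6)·(0.6) + (2.6)·(2.6) + (-2.4)·(-2.4)) / 4 = 21.2/4 = 5.3
  S = [[12.8, 4.95],
 [4.95, 5.3]].

Step 3 — invert S. det(S) = 12.8·5.3 - (4.95)² = 43.3375.
  S^{-1} = (1/det) · [[d, -b], [-b, a]] = [[0.1223, -0.1142],
 [-0.1142, 0.2954]].

Step 4 — quadratic form (x̄ - mu_0)^T · S^{-1} · (x̄ - mu_0):
  S^{-1} · (x̄ - mu_0) = (0.2642, -0.36),
  (x̄ - mu_0)^T · [...] = (1.6)·(0.2642) + (-0.6)·(-0.36) = 0.6387.

Step 5 — scale by n: T² = 5 · 0.6387 = 3.1935.

T² ≈ 3.1935


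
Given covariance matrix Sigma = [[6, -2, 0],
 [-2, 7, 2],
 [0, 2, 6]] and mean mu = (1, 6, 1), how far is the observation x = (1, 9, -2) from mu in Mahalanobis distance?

Step 1 — centre the observation: (x - mu) = (0, 3, -3).

Step 2 — invert Sigma (cofactor / det for 3×3, or solve directly):
  Sigma^{-1} = [[0.1863, 0.0588, -0.0196],
 [0.0588, 0.1765, -0.0588],
 [-0.0196, -0.0588, 0.1863]].

Step 3 — form the quadratic (x - mu)^T · Sigma^{-1} · (x - mu):
  Sigma^{-1} · (x - mu) = (0.2353, 0.7059, -0.7353).
  (x - mu)^T · [Sigma^{-1} · (x - mu)] = (0)·(0.2353) + (3)·(0.7059) + (-3)·(-0.7353) = 4.3235.

Step 4 — take square root: d = √(4.3235) ≈ 2.0793.

d(x, mu) = √(4.3235) ≈ 2.0793


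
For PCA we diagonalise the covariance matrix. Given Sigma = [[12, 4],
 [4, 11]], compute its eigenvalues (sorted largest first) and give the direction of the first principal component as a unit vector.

Step 1 — characteristic polynomial of 2×2 Sigma:
  det(Sigma - λI) = λ² - trace · λ + det = 0.
  trace = 12 + 11 = 23, det = 12·11 - (4)² = 116.
Step 2 — discriminant:
  Δ = trace² - 4·det = 529 - 464 = 65.
Step 3 — eigenvalues:
  λ = (trace ± √Δ)/2 = (23 ± 8.0623)/2,
  λ_1 = 15.5311,  λ_2 = 7.4689.

Step 4 — unit eigenvector for λ_1: solve (Sigma - λ_1 I)v = 0. First row:
  (12 - 15.5311)·v_x + (4)·v_y = 0, i.e. (-3.5311)·v_x + (4)·v_y = 0,
  so v ∝ (b, λ_1 - a) = (4, 3.5311) = u.
  ||u|| = √((4)² + (3.5311)²) = √(28.4689) ≈ 5.3356,
  v_1 = u/||u|| ≈ (0.7497, 0.6618) (||v_1|| = 1).

λ_1 = 15.5311,  λ_2 = 7.4689;  v_1 ≈ (0.7497, 0.6618)


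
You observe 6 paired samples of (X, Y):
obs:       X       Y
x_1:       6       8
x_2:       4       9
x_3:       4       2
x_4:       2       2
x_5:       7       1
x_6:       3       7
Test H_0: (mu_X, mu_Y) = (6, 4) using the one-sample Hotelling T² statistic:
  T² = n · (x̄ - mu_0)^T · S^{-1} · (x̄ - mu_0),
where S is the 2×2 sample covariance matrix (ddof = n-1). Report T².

Step 1 — sample mean vector:
  mean(X) = (6 + 4 + 4 + 2 + 7 + 3) / 6 = 26/6 = 4.3333
  mean(Y) = (8 + 9 + 2 + 2 + 1 + 7) / 6 = 29/6 = 4.8333
  x̄ = (4.3333, 4.8333),  deviation x̄ - mu_0 = (4.3333, 4.8333) - (6, 4) = (-1.6667, 0.8333).

Step 2 — sample covariance matrix, S[i,j] = (1/(n-1)) · Σ_k (x_{k,i} - mean_i) · (x_{k,j} - mean_j), divisor n-1 = 5:
  S[X,X] = ((1.6667)·(1.6667) + (-0.3333)·(-0.3333) + (-0.3333)·(-0.3333) + (-2.3333)·(-2.3333) + (2.6667)·(2.6667) + (-1.3333)·(-1.3333)) / 5 = 17.3333/5 = 3.4667
  S[X,Y] = ((1.6667)·(3.1667) + (-0.3333)·(4.1667) + (-0.3333)·(-2.8333) + (-2.3333)·(-2.8333) + (2.6667)·(-3.8333) + (-1.3333)·(2.1667)) / 5 = -1.6667/5 = -0.3333
  S[Y,Y] = ((3.1667)·(3.1667) + (4.1667)·(4.1667) + (-2.8333)·(-2.8333) + (-2.8333)·(-2.8333) + (-3.8333)·(-3.8333) + (2.1667)·(2.1667)) / 5 = 62.8333/5 = 12.5667
  S = [[3.4667, -0.3333],
 [-0.3333, 12.5667]].

Step 3 — invert S. det(S) = 3.4667·12.5667 - (-0.3333)² = 43.4533.
  S^{-1} = (1/det) · [[d, -b], [-b, a]] = [[0.2892, 0.0077],
 [0.0077, 0.0798]].

Step 4 — quadratic form (x̄ - mu_0)^T · S^{-1} · (x̄ - mu_0):
  S^{-1} · (x̄ - mu_0) = (-0.4756, 0.0537),
  (x̄ - mu_0)^T · [...] = (-1.6667)·(-0.4756) + (0.8333)·(0.0537) = 0.8374.

Step 5 — scale by n: T² = 6 · 0.8374 = 5.0245.

T² ≈ 5.0245


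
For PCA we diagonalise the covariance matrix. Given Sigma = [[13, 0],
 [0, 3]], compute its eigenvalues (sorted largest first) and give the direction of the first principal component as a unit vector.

Step 1 — characteristic polynomial of 2×2 Sigma:
  det(Sigma - λI) = λ² - trace · λ + det = 0.
  trace = 13 + 3 = 16, det = 13·3 - (0)² = 39.
Step 2 — discriminant:
  Δ = trace² - 4·det = 256 - 156 = 100.
Step 3 — eigenvalues:
  λ = (trace ± √Δ)/2 = (16 ± 10)/2,
  λ_1 = 13,  λ_2 = 3.

Step 4 — unit eigenvector for λ_1: Sigma is diagonal, so its eigenvectors are the coordinate axes. λ_1 = 13 is the diagonal entry on the first coordinate axis, hence
  v_1 = (1, 0) (||v_1|| = 1).

λ_1 = 13,  λ_2 = 3;  v_1 ≈ (1, 0)


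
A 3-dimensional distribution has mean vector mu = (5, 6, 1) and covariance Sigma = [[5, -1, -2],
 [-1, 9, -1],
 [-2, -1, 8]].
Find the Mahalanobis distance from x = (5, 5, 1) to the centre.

Step 1 — centre the observation: (x - mu) = (0, -1, 0).

Step 2 — invert Sigma (cofactor / det for 3×3, or solve directly):
  Sigma^{-1} = [[0.2313, 0.0326, 0.0619],
 [0.0326, 0.1173, 0.0228],
 [0.0619, 0.0228, 0.1433]].

Step 3 — form the quadratic (x - mu)^T · Sigma^{-1} · (x - mu):
  Sigma^{-1} · (x - mu) = (-0.0326, -0.1173, -0.0228).
  (x - mu)^T · [Sigma^{-1} · (x - mu)] = (0)·(-0.0326) + (-1)·(-0.1173) + (0)·(-0.0228) = 0.1173.

Step 4 — take square root: d = √(0.1173) ≈ 0.3424.

d(x, mu) = √(0.1173) ≈ 0.3424


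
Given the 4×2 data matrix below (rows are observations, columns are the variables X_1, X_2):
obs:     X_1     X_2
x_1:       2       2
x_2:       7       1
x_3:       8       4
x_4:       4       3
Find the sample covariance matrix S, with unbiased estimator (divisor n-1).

Step 1 — column means:
  mean(X_1) = (2 + 7 + 8 + 4) / 4 = 21/4 = 5.25
  mean(X_2) = (2 + 1 + 4 + 3) / 4 = 10/4 = 2.5

Step 2 — sample covariance S[i,j] = (1/(n-1)) · Σ_k (x_{k,i} - mean_i) · (x_{k,j} - mean_j), with n-1 = 3.
  S[X_1,X_1] = ((-3.25)·(-3.25) + (1.75)·(1.75) + (2.75)·(2.75) + (-1.25)·(-1.25)) / 3 = 22.75/3 = 7.5833
  S[X_1,X_2] = ((-3.25)·(-0.5) + (1.75)·(-1.5) + (2.75)·(1.5) + (-1.25)·(0.5)) / 3 = 2.5/3 = 0.8333
  S[X_2,X_2] = ((-0.5)·(-0.5) + (-1.5)·(-1.5) + (1.5)·(1.5) + (0.5)·(0.5)) / 3 = 5/3 = 1.6667

S is symmetric (S[j,i] = S[i,j]). Assembling:

S = [[7.5833, 0.8333],
 [0.8333, 1.6667]]


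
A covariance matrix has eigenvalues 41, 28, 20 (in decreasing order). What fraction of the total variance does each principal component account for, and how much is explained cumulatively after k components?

Step 1 — total variance = trace(Sigma) = Σ λ_i = 41 + 28 + 20 = 89.

Step 2 — fraction explained by component i = λ_i / Σ λ:
  PC1: 41/89 = 0.4607
  PC2: 28/89 = 0.3146
  PC3: 20/89 = 0.2247

Step 3 — cumulative fraction after k components = (λ_1 + ... + λ_k) / Σ λ:
  k = 1: 41/89 = 0.4607
  k = 2: (41 + 28)/89 = 69/89 = 0.7753
  k = 3: (41 + 28 + 20)/89 = 89/89 = 1

Summary (fraction, with percent):

explained: PC1 0.4607 (46.07%), PC2 0.3146 (31.46%), PC3 0.2247 (22.47%);  cumulative: 0.4607, 0.7753, 1


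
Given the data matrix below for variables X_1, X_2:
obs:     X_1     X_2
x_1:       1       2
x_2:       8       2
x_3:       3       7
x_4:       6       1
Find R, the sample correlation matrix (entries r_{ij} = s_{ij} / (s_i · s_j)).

Step 1 — column means:
  mean(X_1) = (1 + 8 + 3 + 6) / 4 = 18/4 = 4.5
  mean(X_2) = (2 + 2 + 7 + 1) / 4 = 12/4 = 3

Step 2 — sample variances and covariances s[i,j] = (1/(n-1)) · Σ_k (x_{k,i} - mean_i) · (x_{k,j} - mean_j), with n-1 = 3:
  s[X_1,X_1] = ((-3.5)·(-3.5) + (3.5)·(3.5) + (-1.5)·(-1.5) + (1.5)·(1.5)) / 3 = 29/3 = 9.6667
  s[X_1,X_2] = ((-3.5)·(-1) + (3.5)·(-1) + (-1.5)·(4) + (1.5)·(-2)) / 3 = -9/3 = -3
  s[X_2,X_2] = ((-1)·(-1) + (-1)·(-1) + (4)·(4) + (-2)·(-2)) / 3 = 22/3 = 7.3333
  Sample standard deviations s_i = √(s[i,i]):
  s(X_1) = √(9.6667) = 3.1091
  s(X_2) = √(7.3333) = 2.708

Step 3 — r_{ij} = s_{ij} / (s_i · s_j):
  r[X_1,X_1] = 1 (diagonal).
  r[X_1,X_2] = -3 / (3.1091 · 2.708) = -3 / 8.4196 = -0.3563
  r[X_2,X_2] = 1 (diagonal).

R is symmetric with unit diagonal. Assembling:

R = [[1, -0.3563],
 [-0.3563, 1]]


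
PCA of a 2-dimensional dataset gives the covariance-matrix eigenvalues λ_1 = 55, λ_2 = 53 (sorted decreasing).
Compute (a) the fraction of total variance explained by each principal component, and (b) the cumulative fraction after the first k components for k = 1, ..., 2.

Step 1 — total variance = trace(Sigma) = Σ λ_i = 55 + 53 = 108.

Step 2 — fraction explained by component i = λ_i / Σ λ:
  PC1: 55/108 = 0.5093
  PC2: 53/108 = 0.4907

Step 3 — cumulative fraction after k components = (λ_1 + ... + λ_k) / Σ λ:
  k = 1: 55/108 = 0.5093
  k = 2: (55 + 53)/108 = 108/108 = 1

Summary (fraction, with percent):

explained: PC1 0.5093 (50.93%), PC2 0.4907 (49.07%);  cumulative: 0.5093, 1
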